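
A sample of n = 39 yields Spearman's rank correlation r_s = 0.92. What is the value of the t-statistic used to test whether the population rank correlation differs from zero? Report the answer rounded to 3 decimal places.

t = r_s·√(n−2) / √(1−r_s²) with r_s = 0.92, n = 39
  = 0.92·√37 / √(1 − 0.8464)
  = 0.92·6.082763 / 0.391918
  = 5.596142 / 0.391918 = 14.279

14.279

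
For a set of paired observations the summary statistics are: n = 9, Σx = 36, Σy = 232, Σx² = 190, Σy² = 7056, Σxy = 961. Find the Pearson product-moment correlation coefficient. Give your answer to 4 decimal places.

Numerator: nΣxy − (Σx)(Σy) = 9·961 − (36)(232) = 297
Denominator: √[(nΣx²−(Σx)²)(nΣy²−(Σy)²)]
  nΣx²−(Σx)² = 9·190 − 1296 = 414;  nΣy²−(Σy)² = 9·7056 − 53824 = 9680
  √(414·9680) = √4007520 = 2001.8791
r = 297 / 2001.8791 = 0.1484

0.1484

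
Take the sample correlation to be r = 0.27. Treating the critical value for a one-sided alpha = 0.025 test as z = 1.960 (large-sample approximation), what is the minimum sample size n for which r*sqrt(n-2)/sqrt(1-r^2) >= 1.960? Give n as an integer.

r√(n−2)/√(1−r²) ≥ 1.960  ⇔  n−2 ≥ (1.960)²·(1−r²)/r²
(1−r²)/r² = (1−0.0729)/0.0729 = 12.7174
n ≥ 2 + 3.8416·12.7174 = 2 + 48.8552 = 50.8552
⌈50.8552⌉ = 51

51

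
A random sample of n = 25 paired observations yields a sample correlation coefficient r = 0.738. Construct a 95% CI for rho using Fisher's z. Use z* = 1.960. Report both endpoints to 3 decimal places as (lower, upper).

(0.484, 0.877)

z_r = atanh(0.738) = 0.946073;  SE = 1/√(n−3) = 1/√22 = 0.213201
z-limits: 0.946073 ± 1.960·0.213201 = 0.946073 ± 0.417874 = [0.528199, 1.363947]
ρ-limits: (tanh 0.528199, tanh 1.363947) = (0.484, 0.877)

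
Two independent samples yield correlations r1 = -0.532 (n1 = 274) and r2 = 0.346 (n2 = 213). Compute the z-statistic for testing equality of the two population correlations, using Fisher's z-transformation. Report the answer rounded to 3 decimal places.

-10.375

Fisher z-transforms: z1 = atanh(-0.532) = -0.592931, z2 = atanh(0.346) = 0.360893; difference d = -0.953824
Var(d) = 1/271 + 1/210 = 0.0036900 + 0.0047619 = 0.0084519
z = d/√Var(d) = -0.953824 / √0.0084519 = -0.953824 / 0.091934 = -10.375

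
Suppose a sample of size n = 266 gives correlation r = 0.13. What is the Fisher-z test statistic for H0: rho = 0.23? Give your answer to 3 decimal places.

Fisher z: atanh(0.13) = 0.130740, atanh(0.23) = 0.234189
z = (z_r − z_0)·√(n−3) = (0.130740 − 0.234189)·√263 = -0.103449 · 16.217275 = -1.678

-1.678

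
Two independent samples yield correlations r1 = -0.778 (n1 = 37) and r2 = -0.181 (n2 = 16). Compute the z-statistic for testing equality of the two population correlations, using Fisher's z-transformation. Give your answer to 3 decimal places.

-2.629

Fisher z-transforms: z1 = atanh(-0.778) = -1.040284, z2 = atanh(-0.181) = -0.183016; difference d = -0.857268
Var(d) = 1/34 + 1/13 = 0.0294118 + 0.0769231 = 0.1063349
z = d/√Var(d) = -0.857268 / √0.1063349 = -0.857268 / 0.326090 = -2.629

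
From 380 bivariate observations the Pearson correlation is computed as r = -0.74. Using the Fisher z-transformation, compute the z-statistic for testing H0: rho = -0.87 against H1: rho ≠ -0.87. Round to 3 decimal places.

7.429

Fisher z: atanh(-0.74) = -0.950479, atanh(-0.87) = -1.333080
z = (z_r − z_0)·√(n−3) = (-0.950479 − (-1.333080))·√377 = 0.382601 · 19.416488 = 7.429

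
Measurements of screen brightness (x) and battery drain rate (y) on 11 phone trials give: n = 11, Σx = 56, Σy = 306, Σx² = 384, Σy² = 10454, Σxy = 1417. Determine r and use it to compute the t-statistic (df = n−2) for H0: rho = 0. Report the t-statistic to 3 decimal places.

S_xy = nΣxy − ΣxΣy = 11·1417 − 56·306 = 15587 − 17136 = -1549
S_xx = nΣx² − (Σx)² = 11·384 − 56² = 4224 − 3136 = 1088
S_yy = nΣy² − (Σy)² = 11·10454 − 306² = 114994 − 93636 = 21358
r = S_xy / √(S_xx·S_yy) = -1549 / √(1088·21358) = -1549 / √23237504 = -1549 / 4820.5294 = -0.3213
t = r·√(n−2)/√(1−r²) = -0.3213·√9 / √(1−0.103234) = -0.963900 / 0.946977 = -1.018

-1.018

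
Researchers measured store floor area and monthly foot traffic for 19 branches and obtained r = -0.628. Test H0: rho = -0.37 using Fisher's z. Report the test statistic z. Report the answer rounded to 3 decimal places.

Fisher z: atanh(-0.628) = -0.738107, atanh(-0.37) = -0.388423
z = (z_r − z_0)·√(n−3) = (-0.738107 − (-0.388423))·√16 = -0.349684 · 4.000000 = -1.399

-1.399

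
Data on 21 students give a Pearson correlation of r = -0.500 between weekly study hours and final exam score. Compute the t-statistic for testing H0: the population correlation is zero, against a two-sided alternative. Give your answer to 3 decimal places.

-2.517

t = r·√(n−2) / √(1−r²) with r = -0.500, n = 21
  = -0.500·√19 / √(1 − 0.250000)
  = -0.500·4.358899 / 0.866025
  = -2.179450 / 0.866025 = -2.517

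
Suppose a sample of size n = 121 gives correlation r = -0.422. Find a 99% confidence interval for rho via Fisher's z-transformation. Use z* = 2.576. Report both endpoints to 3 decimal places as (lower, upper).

z_r = atanh(-0.422) = -0.450123;  SE = 1/√(n−3) = 1/√118 = 0.092057
z-limits: -0.450123 ± 2.576·0.092057 = -0.450123 ± 0.237139 = [-0.687262, -0.212984]
ρ-limits: (tanh -0.687262, tanh -0.212984) = (-0.596, -0.210)

(-0.596, -0.210)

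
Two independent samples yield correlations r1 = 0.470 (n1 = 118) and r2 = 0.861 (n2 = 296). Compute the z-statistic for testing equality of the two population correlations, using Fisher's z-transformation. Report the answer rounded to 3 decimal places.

z1 = atanh(0.470) = 0.510070,  z2 = atanh(0.861) = 1.297198
SE = √(1/(n1−3) + 1/(n2−3)) = √(1/115 + 1/293) = √(0.0086957 + 0.0034130) = √0.0121087 = 0.110040
z = (z1 − z2)/SE = (0.510070 − 1.297198) / 0.110040 = -0.787128 / 0.110040 = -7.153

-7.153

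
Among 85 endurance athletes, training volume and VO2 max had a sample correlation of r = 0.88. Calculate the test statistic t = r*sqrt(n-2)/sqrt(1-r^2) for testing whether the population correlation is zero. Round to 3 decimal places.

16.879

t = r·√(n−2) / √(1−r²) with r = 0.88, n = 85
  = 0.88·√83 / √(1 − 0.7744)
  = 0.88·9.110434 / 0.474974
  = 8.017182 / 0.474974 = 16.879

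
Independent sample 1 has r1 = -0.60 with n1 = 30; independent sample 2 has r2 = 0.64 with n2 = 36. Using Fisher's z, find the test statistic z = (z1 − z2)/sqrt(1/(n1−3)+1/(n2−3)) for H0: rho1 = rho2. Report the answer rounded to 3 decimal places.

z1 = atanh(-0.60) = -0.693147,  z2 = atanh(0.64) = 0.758174
SE = √(1/(n1−3) + 1/(n2−3)) = √(1/27 + 1/33) = √(0.0370370 + 0.0303030) = √0.0673400 = 0.259500
z = (z1 − z2)/SE = (-0.693147 − 0.758174) / 0.259500 = -1.451321 / 0.259500 = -5.593

-5.593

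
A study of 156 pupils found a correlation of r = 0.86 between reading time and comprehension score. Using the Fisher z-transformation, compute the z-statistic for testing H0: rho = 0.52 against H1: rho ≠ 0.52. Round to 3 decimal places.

8.869

Fisher z: atanh(0.86) = 1.293345, atanh(0.52) = 0.576340
z = (z_r − z_0)·√(n−3) = (1.293345 − 0.576340)·√153 = 0.717005 · 12.369317 = 8.869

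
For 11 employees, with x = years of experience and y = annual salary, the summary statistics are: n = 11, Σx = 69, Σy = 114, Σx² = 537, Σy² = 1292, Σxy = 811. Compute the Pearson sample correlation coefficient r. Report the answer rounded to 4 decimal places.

0.8937

Numerator: nΣxy − (Σx)(Σy) = 11·811 − (69)(114) = 1055
Denominator: √[(nΣx²−(Σx)²)(nΣy²−(Σy)²)]
  nΣx²−(Σx)² = 11·537 − 4761 = 1146;  nΣy²−(Σy)² = 11·1292 − 12996 = 1216
  √(1146·1216) = √1393536 = 1180.4813
r = 1055 / 1180.4813 = 0.8937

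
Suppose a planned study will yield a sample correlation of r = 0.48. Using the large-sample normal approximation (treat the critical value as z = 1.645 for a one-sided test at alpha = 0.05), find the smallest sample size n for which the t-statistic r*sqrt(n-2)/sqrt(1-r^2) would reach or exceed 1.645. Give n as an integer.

r√(n−2)/√(1−r²) ≥ 1.645  ⇔  n−2 ≥ (1.645)²·(1−r²)/r²
(1−r²)/r² = (1−0.2304)/0.2304 = 3.3403
n ≥ 2 + 2.706025·3.3403 = 2 + 9.0389 = 11.0389
⌈11.0389⌉ = 12

12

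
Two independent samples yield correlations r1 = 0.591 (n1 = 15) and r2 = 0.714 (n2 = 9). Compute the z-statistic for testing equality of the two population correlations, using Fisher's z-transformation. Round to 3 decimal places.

-0.432

Fisher z-transforms: z1 = atanh(0.591) = 0.679201, z2 = atanh(0.714) = 0.895297; difference d = -0.216096
Var(d) = 1/12 + 1/6 = 0.0833333 + 0.1666667 = 0.2500000
z = d/√Var(d) = -0.216096 / √0.2500000 = -0.216096 / 0.500000 = -0.432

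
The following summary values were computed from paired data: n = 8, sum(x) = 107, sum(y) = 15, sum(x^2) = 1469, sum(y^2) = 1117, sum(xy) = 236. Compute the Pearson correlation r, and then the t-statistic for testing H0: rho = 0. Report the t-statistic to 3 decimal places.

Numerator: nΣxy − (Σx)(Σy) = 8·236 − (107)(15) = 283
Denominator: √[(nΣx²−(Σx)²)(nΣy²−(Σy)²)]
  nΣx²−(Σx)² = 8·1469 − 11449 = 303;  nΣy²−(Σy)² = 8·1117 − 225 = 8711
  √(303·8711) = √2639433 = 1624.6332
r = 283 / 1624.6332 = 0.1742
t = r·√(n−2)/√(1−r²) = 0.1742·√6 / √(1−0.030346) = 0.426701 / 0.984710 = 0.433

0.433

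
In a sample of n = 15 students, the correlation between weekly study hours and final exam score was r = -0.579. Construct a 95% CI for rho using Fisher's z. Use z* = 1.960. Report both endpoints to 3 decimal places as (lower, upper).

(-0.842, -0.095)

Fisher z: z_r = atanh(r) = ½·ln((1+(-0.579))/(1−(-0.579))) = -0.660957
SE(z) = 1/√(n−3) = 1/√12 = 0.288675
95% ⇒ z* = 1.960; margin = 1.960·0.288675 = 0.565803
CI on z-scale: (-1.226760, -0.095154)
Back-transform: tanh(-1.226760) = -0.841637, tanh(-0.095154) = -0.094868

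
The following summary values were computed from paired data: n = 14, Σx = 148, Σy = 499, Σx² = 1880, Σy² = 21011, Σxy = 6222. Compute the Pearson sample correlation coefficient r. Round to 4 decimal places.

0.9388

Numerator: nΣxy − (Σx)(Σy) = 14·6222 − (148)(499) = 13256
Denominator: √[(nΣx²−(Σx)²)(nΣy²−(Σy)²)]
  nΣx²−(Σx)² = 14·1880 − 21904 = 4416;  nΣy²−(Σy)² = 14·21011 − 249001 = 45153
  √(4416·45153) = √199395648 = 14120.7524
r = 13256 / 14120.7524 = 0.9388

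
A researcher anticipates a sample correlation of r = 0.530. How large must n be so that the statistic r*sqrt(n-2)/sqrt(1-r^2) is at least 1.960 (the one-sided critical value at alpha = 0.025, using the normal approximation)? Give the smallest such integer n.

Need r·√(n−2)/√(1−r²) ≥ 1.960
√(n−2) ≥ 1.960·√(1−0.280900) / 0.530 = 1.960·0.847998 / 0.530 = 3.1360
n−2 ≥ 9.8345  ⇒  n ≥ 11.8345
Smallest integer n = 12

12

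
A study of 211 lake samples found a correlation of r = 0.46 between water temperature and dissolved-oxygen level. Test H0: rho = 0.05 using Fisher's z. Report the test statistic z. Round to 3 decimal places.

6.451

z_r = atanh(0.46) = 0.497311,  z_0 = atanh(0.05) = 0.050042
SE = 1/√(n−3) = 1/√208 = 0.069338
z = (z_r − z_0)/SE = (0.497311 − 0.050042) / 0.069338 = 0.447269 / 0.069338 = 6.451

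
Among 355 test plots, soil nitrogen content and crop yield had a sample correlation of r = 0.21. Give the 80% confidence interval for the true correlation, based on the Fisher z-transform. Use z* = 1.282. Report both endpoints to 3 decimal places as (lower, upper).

(0.144, 0.274)

Fisher z: z_r = atanh(r) = ½·ln((1+0.21)/(1−0.21)) = 0.213171
SE(z) = 1/√(n−3) = 1/√352 = 0.053300
80% ⇒ z* = 1.282; margin = 1.282·0.053300 = 0.068331
CI on z-scale: (0.144840, 0.281502)
Back-transform: tanh(0.144840) = 0.143836, tanh(0.281502) = 0.274295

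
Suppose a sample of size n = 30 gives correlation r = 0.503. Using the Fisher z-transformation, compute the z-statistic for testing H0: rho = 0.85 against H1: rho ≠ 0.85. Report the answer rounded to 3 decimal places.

z_r = atanh(0.503) = 0.553314,  z_0 = atanh(0.85) = 1.256153
SE = 1/√(n−3) = 1/√27 = 0.192450
z = (z_r − z_0)/SE = (0.553314 − 1.256153) / 0.192450 = -0.702839 / 0.192450 = -3.652

-3.652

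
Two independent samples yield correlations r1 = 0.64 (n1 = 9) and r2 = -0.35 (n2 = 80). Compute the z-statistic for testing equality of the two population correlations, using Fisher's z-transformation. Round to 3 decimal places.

2.651

z1 = atanh(0.64) = 0.758174,  z2 = atanh(-0.35) = -0.365444
SE = √(1/(n1−3) + 1/(n2−3)) = √(1/6 + 1/77) = √(0.1666667 + 0.0129870) = √0.1796537 = 0.423856
z = (z1 − z2)/SE = (0.758174 − (-0.365444)) / 0.423856 = 1.123618 / 0.423856 = 2.651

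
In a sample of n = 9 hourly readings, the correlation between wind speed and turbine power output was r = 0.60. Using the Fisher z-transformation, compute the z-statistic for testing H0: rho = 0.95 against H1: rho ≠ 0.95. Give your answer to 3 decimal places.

-2.789

Fisher z: atanh(0.60) = 0.693147, atanh(0.95) = 1.831781
z = (z_r − z_0)·√(n−3) = (0.693147 − 1.831781)·√6 = -1.138634 · 2.449490 = -2.789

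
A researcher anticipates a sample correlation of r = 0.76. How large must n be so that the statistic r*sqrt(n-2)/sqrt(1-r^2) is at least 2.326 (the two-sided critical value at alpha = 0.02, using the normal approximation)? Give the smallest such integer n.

6

r√(n−2)/√(1−r²) ≥ 2.326  ⇔  n−2 ≥ (2.326)²·(1−r²)/r²
(1−r²)/r² = (1−0.5776)/0.5776 = 0.7313
n ≥ 2 + 5.410276·0.7313 = 2 + 3.9565 = 5.9565
⌈5.9565⌉ = 6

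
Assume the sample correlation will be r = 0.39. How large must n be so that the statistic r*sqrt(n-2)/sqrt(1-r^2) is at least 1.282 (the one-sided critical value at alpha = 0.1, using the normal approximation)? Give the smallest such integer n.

12

r√(n−2)/√(1−r²) ≥ 1.282  ⇔  n−2 ≥ (1.282)²·(1−r²)/r²
(1−r²)/r² = (1−0.1521)/0.1521 = 5.5746
n ≥ 2 + 1.643524·5.5746 = 2 + 9.1620 = 11.1620
⌈11.1620⌉ = 12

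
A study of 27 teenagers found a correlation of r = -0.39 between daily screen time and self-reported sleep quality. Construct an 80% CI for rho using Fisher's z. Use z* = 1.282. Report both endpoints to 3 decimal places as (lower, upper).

z_r = atanh(-0.39) = -0.411800;  SE = 1/√(n−3) = 1/√24 = 0.204124
z-limits: -0.411800 ± 1.282·0.204124 = -0.411800 ± 0.261687 = [-0.673487, -0.150113]
ρ-limits: (tanh -0.673487, tanh -0.150113) = (-0.587, -0.149)

(-0.587, -0.149)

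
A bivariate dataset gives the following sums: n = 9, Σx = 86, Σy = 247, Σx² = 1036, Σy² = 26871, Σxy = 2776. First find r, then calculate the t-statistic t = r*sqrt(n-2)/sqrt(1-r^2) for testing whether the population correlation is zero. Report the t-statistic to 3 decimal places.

S_xy = nΣxy − ΣxΣy = 9·2776 − 86·247 = 24984 − 21242 = 3742
S_xx = nΣx² − (Σx)² = 9·1036 − 86² = 9324 − 7396 = 1928
S_yy = nΣy² − (Σy)² = 9·26871 − 247² = 241839 − 61009 = 180830
r = S_xy / √(S_xx·S_yy) = 3742 / √(1928·180830) = 3742 / √348640240 = 3742 / 18671.9105 = 0.2004
t = r·√(n−2)/√(1−r²) = 0.2004·√7 / √(1−0.040160) = 0.530209 / 0.979714 = 0.541

0.541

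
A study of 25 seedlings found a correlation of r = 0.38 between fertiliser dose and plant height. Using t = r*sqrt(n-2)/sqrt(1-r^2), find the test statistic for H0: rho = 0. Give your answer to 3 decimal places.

1.970

1 − r² = 1 − 0.1444 = 0.8556;  √(1−r²) = 0.924986
√(n−2) = √23 = 4.795832
t = r·√(n−2)/√(1−r²) = 0.38 · 4.795832 / 0.924986 = 1.970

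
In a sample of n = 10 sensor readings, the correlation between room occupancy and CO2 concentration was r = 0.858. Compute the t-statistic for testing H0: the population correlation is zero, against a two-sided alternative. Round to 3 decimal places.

4.725

1 − r² = 1 − 0.736164 = 0.263836;  √(1−r²) = 0.513650
√(n−2) = √8 = 2.828427
t = r·√(n−2)/√(1−r²) = 0.858 · 2.828427 / 0.513650 = 4.725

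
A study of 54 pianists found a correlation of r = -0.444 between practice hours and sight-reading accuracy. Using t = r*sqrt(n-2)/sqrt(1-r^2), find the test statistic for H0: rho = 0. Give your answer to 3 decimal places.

-3.573

1 − r² = 1 − 0.197136 = 0.802864;  √(1−r²) = 0.896027
√(n−2) = √52 = 7.211103
t = r·√(n−2)/√(1−r²) = -0.444 · 7.211103 / 0.896027 = -3.573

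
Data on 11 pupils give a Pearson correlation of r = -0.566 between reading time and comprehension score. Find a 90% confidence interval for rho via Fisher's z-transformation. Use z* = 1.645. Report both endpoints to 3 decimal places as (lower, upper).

z_r = atanh(-0.566) = -0.641618;  SE = 1/√(n−3) = 1/√8 = 0.353553
z-limits: -0.641618 ± 1.645·0.353553 = -0.641618 ± 0.581595 = [-1.223213, -0.060023]
ρ-limits: (tanh -1.223213, tanh -0.060023) = (-0.841, -0.060)

(-0.841, -0.060)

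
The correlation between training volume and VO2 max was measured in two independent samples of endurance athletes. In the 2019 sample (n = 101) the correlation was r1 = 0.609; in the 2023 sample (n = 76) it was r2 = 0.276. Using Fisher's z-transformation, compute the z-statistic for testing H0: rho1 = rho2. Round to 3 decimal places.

Fisher z-transforms: z1 = atanh(0.609) = 0.707330, z2 = atanh(0.276) = 0.283347; difference d = 0.423983
Var(d) = 1/98 + 1/73 = 0.0102041 + 0.0136986 = 0.0239027
z = d/√Var(d) = 0.423983 / √0.0239027 = 0.423983 / 0.154605 = 2.742

2.742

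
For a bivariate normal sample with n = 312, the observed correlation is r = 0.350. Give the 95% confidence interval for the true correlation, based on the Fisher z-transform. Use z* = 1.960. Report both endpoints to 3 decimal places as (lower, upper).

(0.249, 0.444)

Fisher z: z_r = atanh(r) = ½·ln((1+0.350)/(1−0.350)) = 0.365444
SE(z) = 1/√(n−3) = 1/√309 = 0.056888
95% ⇒ z* = 1.960; margin = 1.960·0.056888 = 0.111500
CI on z-scale: (0.253944, 0.476944)
Back-transform: tanh(0.253944) = 0.248622, tanh(0.476944) = 0.443793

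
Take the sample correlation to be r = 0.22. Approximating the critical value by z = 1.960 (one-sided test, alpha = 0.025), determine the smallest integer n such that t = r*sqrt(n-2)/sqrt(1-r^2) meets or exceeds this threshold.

r√(n−2)/√(1−r²) ≥ 1.960  ⇔  n−2 ≥ (1.960)²·(1−r²)/r²
(1−r²)/r² = (1−0.0484)/0.0484 = 19.6612
n ≥ 2 + 3.8416·19.6612 = 2 + 75.5305 = 77.5305
⌈77.5305⌉ = 78

78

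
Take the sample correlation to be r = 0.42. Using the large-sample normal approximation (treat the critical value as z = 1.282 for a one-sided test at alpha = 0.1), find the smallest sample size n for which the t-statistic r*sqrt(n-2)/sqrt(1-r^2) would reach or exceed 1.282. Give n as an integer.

10

r√(n−2)/√(1−r²) ≥ 1.282  ⇔  n−2 ≥ (1.282)²·(1−r²)/r²
(1−r²)/r² = (1−0.1764)/0.1764 = 4.6689
n ≥ 2 + 1.643524·4.6689 = 2 + 7.6734 = 9.6734
⌈9.6734⌉ = 10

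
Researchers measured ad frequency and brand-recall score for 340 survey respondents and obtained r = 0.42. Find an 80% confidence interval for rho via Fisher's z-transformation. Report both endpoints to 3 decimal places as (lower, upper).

(0.361, 0.476)

z_r = atanh(0.42) = 0.447692;  SE = 1/√(n−3) = 1/√337 = 0.054473
z-limits: 0.447692 ± 1.282·0.054473 = 0.447692 ± 0.069834 = [0.377858, 0.517526]
ρ-limits: (tanh 0.377858, tanh 0.517526) = (0.361, 0.476)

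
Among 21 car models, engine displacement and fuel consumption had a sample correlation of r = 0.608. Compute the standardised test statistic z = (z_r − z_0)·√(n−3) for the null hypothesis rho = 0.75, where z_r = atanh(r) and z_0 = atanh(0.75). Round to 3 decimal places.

Fisher z: atanh(0.608) = 0.705742, atanh(0.75) = 0.972955
z = (z_r − z_0)·√(n−3) = (0.705742 − 0.972955)·√18 = -0.267213 · 4.242641 = -1.134

-1.134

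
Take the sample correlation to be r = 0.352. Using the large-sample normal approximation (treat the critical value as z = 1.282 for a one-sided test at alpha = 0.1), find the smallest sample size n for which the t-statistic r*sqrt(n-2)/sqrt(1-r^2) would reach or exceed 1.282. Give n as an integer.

Need r·√(n−2)/√(1−r²) ≥ 1.282
√(n−2) ≥ 1.282·√(1−0.123904) / 0.352 = 1.282·0.936000 / 0.352 = 3.4090
n−2 ≥ 11.6213  ⇒  n ≥ 13.6213
Smallest integer n = 14

14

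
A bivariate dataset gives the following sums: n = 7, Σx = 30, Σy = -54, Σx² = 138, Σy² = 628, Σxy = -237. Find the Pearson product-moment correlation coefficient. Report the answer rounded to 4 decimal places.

S_xy = nΣxy − ΣxΣy = 7·(-237) − 30·(-54) = -1659 − (-1620) = -39
S_xx = nΣx² − (Σx)² = 7·138 − 30² = 966 − 900 = 66
S_yy = nΣy² − (Σy)² = 7·628 − (-54)² = 4396 − 2916 = 1480
r = S_xy / √(S_xx·S_yy) = -39 / √(66·1480) = -39 / √97680 = -39 / 312.5380 = -0.1248

-0.1248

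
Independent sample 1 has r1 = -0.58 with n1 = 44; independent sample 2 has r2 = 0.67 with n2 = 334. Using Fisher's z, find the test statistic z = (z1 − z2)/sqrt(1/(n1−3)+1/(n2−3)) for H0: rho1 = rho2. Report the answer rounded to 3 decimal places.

-8.898

Fisher z-transforms: z1 = atanh(-0.58) = -0.662463, z2 = atanh(0.67) = 0.810743; difference d = -1.473206
Var(d) = 1/41 + 1/331 = 0.0243902 + 0.0030211 = 0.0274113
z = d/√Var(d) = -1.473206 / √0.0274113 = -1.473206 / 0.165564 = -8.898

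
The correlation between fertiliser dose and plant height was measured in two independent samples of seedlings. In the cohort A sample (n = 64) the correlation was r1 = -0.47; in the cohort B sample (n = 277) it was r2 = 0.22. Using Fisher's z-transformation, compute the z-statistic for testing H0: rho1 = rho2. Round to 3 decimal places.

-5.183

z1 = atanh(-0.47) = -0.510070,  z2 = atanh(0.22) = 0.223656
SE = √(1/(n1−3) + 1/(n2−3)) = √(1/61 + 1/274) = √(0.0163934 + 0.0036496) = √0.0200430 = 0.141573
z = (z1 − z2)/SE = (-0.510070 − 0.223656) / 0.141573 = -0.733726 / 0.141573 = -5.183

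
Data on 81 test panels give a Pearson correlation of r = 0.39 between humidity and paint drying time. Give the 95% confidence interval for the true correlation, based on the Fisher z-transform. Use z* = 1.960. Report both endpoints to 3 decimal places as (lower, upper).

Fisher z: z_r = atanh(r) = ½·ln((1+0.39)/(1−0.39)) = 0.411800
SE(z) = 1/√(n−3) = 1/√78 = 0.113228
95% ⇒ z* = 1.960; margin = 1.960·0.113228 = 0.221927
CI on z-scale: (0.189873, 0.633727)
Back-transform: tanh(0.189873) = 0.187624, tanh(0.633727) = 0.560613

(0.188, 0.561)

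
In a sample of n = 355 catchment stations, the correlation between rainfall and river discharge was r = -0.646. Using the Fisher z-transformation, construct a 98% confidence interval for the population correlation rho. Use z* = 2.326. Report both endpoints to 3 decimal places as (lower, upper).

z_r = atanh(-0.646) = -0.768403;  SE = 1/√(n−3) = 1/√352 = 0.053300
z-limits: -0.768403 ± 2.326·0.053300 = -0.768403 ± 0.123976 = [-0.892379, -0.644427]
ρ-limits: (tanh -0.892379, tanh -0.644427) = (-0.713, -0.568)

(-0.713, -0.568)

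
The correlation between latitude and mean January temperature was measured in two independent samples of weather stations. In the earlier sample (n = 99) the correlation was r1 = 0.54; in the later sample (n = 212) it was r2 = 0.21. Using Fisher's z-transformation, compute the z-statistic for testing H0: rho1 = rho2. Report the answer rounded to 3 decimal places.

3.171

z1 = atanh(0.54) = 0.604156,  z2 = atanh(0.21) = 0.213171
SE = √(1/(n1−3) + 1/(n2−3)) = √(1/96 + 1/209) = √(0.0104167 + 0.0047847) = √0.0152014 = 0.123294
z = (z1 − z2)/SE = (0.604156 − 0.213171) / 0.123294 = 0.390985 / 0.123294 = 3.171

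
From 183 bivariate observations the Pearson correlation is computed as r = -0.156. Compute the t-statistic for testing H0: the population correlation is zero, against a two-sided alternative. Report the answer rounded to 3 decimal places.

t = r·√(n−2) / √(1−r²) with r = -0.156, n = 183
  = -0.156·√181 / √(1 − 0.024336)
  = -0.156·13.453624 / 0.987757
  = -2.098765 / 0.987757 = -2.125

-2.125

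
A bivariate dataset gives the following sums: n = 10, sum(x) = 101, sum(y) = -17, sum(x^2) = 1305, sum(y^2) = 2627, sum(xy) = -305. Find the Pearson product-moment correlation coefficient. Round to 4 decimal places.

Numerator: nΣxy − (Σx)(Σy) = 10·(-305) − (101)(-17) = -1333
Denominator: √[(nΣx²−(Σx)²)(nΣy²−(Σy)²)]
  nΣx²−(Σx)² = 10·1305 − 10201 = 2849;  nΣy²−(Σy)² = 10·2627 − 289 = 25981
  √(2849·25981) = √74019869 = 8603.4801
r = -1333 / 8603.4801 = -0.1549

-0.1549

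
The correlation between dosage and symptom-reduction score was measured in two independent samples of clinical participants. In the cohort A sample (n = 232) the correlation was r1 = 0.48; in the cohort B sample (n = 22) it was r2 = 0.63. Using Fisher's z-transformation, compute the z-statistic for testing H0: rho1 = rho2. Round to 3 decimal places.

z1 = atanh(0.48) = 0.522984,  z2 = atanh(0.63) = 0.741416
SE = √(1/(n1−3) + 1/(n2−3)) = √(1/229 + 1/19) = √(0.0043668 + 0.0526316) = √0.0569984 = 0.238743
z = (z1 − z2)/SE = (0.522984 − 0.741416) / 0.238743 = -0.218432 / 0.238743 = -0.915

-0.915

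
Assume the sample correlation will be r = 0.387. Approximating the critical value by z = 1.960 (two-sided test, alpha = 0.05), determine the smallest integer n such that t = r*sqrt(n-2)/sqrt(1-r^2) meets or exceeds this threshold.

24

r√(n−2)/√(1−r²) ≥ 1.960  ⇔  n−2 ≥ (1.960)²·(1−r²)/r²
(1−r²)/r² = (1−0.149769)/0.149769 = 5.6769
n ≥ 2 + 3.8416·5.6769 = 2 + 21.8084 = 23.8084
⌈23.8084⌉ = 24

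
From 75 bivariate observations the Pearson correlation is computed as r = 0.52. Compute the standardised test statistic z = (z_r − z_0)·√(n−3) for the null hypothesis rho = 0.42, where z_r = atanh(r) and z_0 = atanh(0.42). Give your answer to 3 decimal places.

z_r = atanh(0.52) = 0.576340,  z_0 = atanh(0.42) = 0.447692
SE = 1/√(n−3) = 1/√72 = 0.117851
z = (z_r − z_0)/SE = (0.576340 − 0.447692) / 0.117851 = 0.128648 / 0.117851 = 1.092

1.092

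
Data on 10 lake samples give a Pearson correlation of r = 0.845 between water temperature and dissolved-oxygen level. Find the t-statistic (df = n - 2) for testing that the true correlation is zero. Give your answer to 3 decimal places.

t = r·√(n−2) / √(1−r²) with r = 0.845, n = 10
  = 0.845·√8 / √(1 − 0.714025)
  = 0.845·2.828427 / 0.534766
  = 2.390021 / 0.534766 = 4.469

4.469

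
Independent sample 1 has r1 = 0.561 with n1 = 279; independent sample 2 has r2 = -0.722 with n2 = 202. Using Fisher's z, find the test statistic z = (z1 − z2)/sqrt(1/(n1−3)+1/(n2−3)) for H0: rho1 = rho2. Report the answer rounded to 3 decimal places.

16.625

Fisher z-transforms: z1 = atanh(0.561) = 0.634291, z2 = atanh(-0.722) = -0.911810; difference d = 1.546101
Var(d) = 1/276 + 1/199 = 0.0036232 + 0.0050251 = 0.0086483
z = d/√Var(d) = 1.546101 / √0.0086483 = 1.546101 / 0.092996 = 16.625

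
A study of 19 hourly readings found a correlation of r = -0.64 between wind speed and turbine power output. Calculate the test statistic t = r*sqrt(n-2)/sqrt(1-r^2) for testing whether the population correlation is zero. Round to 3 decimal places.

-3.434

t = r·√(n−2) / √(1−r²) with r = -0.64, n = 19
  = -0.64·√17 / √(1 − 0.4096)
  = -0.64·4.123106 / 0.768375
  = -2.638788 / 0.768375 = -3.434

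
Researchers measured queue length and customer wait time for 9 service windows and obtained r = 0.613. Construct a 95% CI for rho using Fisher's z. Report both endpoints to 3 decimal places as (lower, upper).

(-0.086, 0.908)

z_r = atanh(0.613) = 0.713713;  SE = 1/√(n−3) = 1/√6 = 0.408248
z-limits: 0.713713 ± 1.960·0.408248 = 0.713713 ± 0.800166 = [-0.086453, 1.513879]
ρ-limits: (tanh -0.086453, tanh 1.513879) = (-0.086, 0.908)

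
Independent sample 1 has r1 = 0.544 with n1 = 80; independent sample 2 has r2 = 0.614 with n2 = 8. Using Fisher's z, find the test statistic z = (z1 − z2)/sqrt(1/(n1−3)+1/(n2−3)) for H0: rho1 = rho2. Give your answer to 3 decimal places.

Fisher z-transforms: z1 = atanh(0.544) = 0.609819, z2 = atanh(0.614) = 0.715317; difference d = -0.105498
Var(d) = 1/77 + 1/5 = 0.0129870 + 0.2000000 = 0.2129870
z = d/√Var(d) = -0.105498 / √0.2129870 = -0.105498 / 0.461505 = -0.229

-0.229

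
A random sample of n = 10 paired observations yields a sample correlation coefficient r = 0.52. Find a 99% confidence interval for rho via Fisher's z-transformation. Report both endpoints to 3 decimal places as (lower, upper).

(-0.378, 0.914)

z_r = atanh(0.52) = 0.576340;  SE = 1/√(n−3) = 1/√7 = 0.377964
z-limits: 0.576340 ± 2.576·0.377964 = 0.576340 ± 0.973635 = [-0.397295, 1.549975]
ρ-limits: (tanh -0.397295, tanh 1.549975) = (-0.378, 0.914)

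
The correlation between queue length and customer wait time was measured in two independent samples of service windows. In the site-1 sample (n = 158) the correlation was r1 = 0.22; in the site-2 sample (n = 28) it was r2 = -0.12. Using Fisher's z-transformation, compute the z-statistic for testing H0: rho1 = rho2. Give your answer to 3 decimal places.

z1 = atanh(0.22) = 0.223656,  z2 = atanh(-0.12) = -0.120581
SE = √(1/(n1−3) + 1/(n2−3)) = √(1/155 + 1/25) = √(0.0064516 + 0.0400000) = √0.0464516 = 0.215526
z = (z1 − z2)/SE = (0.223656 − (-0.120581)) / 0.215526 = 0.344237 / 0.215526 = 1.597

1.597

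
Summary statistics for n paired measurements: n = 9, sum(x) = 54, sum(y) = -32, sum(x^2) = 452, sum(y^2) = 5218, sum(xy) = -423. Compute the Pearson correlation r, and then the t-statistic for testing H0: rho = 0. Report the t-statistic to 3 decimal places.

S_xy = nΣxy − ΣxΣy = 9·(-423) − 54·(-32) = -3807 − (-1728) = -2079
S_xx = nΣx² − (Σx)² = 9·452 − 54² = 4068 − 2916 = 1152
S_yy = nΣy² − (Σy)² = 9·5218 − (-32)² = 46962 − 1024 = 45938
r = S_xy / √(S_xx·S_yy) = -2079 / √(1152·45938) = -2079 / √52920576 = -2079 / 7274.6530 = -0.2858
t = r·√(n−2)/√(1−r²) = -0.2858·√7 / √(1−0.081682) = -0.756156 / 0.958289 = -0.789

-0.789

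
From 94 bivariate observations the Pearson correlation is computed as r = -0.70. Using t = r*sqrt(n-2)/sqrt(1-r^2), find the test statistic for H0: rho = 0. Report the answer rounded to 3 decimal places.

t = r·√(n−2) / √(1−r²) with r = -0.70, n = 94
  = -0.70·√92 / √(1 − 0.4900)
  = -0.70·9.591663 / 0.714143
  = -6.714164 / 0.714143 = -9.402

-9.402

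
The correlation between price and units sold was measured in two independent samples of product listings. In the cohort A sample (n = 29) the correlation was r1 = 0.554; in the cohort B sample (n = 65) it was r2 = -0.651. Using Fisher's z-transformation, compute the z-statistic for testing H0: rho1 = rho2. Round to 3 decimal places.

5.997

Fisher z-transforms: z1 = atanh(0.554) = 0.624134, z2 = atanh(-0.651) = -0.777032; difference d = 1.401166
Var(d) = 1/26 + 1/62 = 0.0384615 + 0.0161290 = 0.0545905
z = d/√Var(d) = 1.401166 / √0.0545905 = 1.401166 / 0.233646 = 5.997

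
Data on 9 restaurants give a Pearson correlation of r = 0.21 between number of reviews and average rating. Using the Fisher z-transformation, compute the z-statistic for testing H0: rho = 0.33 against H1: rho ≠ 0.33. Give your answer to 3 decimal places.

-0.318

z_r = atanh(0.21) = 0.213171,  z_0 = atanh(0.33) = 0.342828
SE = 1/√(n−3) = 1/√6 = 0.408248
z = (z_r − z_0)/SE = (0.213171 − 0.342828) / 0.408248 = -0.129657 / 0.408248 = -0.318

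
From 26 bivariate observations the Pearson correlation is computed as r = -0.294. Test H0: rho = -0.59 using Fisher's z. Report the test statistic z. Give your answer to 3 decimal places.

Fisher z: atanh(-0.294) = -0.302939, atanh(-0.59) = -0.677666
z = (z_r − z_0)·√(n−3) = (-0.302939 − (-0.677666))·√23 = 0.374727 · 4.795832 = 1.797

1.797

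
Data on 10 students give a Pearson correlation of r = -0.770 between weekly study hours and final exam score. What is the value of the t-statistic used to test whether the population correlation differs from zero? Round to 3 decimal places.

-3.413

1 − r² = 1 − 0.592900 = 0.407100;  √(1−r²) = 0.638044
√(n−2) = √8 = 2.828427
t = r·√(n−2)/√(1−r²) = -0.770 · 2.828427 / 0.638044 = -3.413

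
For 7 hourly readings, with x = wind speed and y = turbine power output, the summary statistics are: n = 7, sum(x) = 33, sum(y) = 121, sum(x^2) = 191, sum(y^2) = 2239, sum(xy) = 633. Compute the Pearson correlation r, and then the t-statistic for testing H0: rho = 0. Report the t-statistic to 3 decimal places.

S_xy = nΣxy − ΣxΣy = 7·633 − 33·121 = 4431 − 3993 = 438
S_xx = nΣx² − (Σx)² = 7·191 − 33² = 1337 − 1089 = 248
S_yy = nΣy² − (Σy)² = 7·2239 − 121² = 15673 − 14641 = 1032
r = S_xy / √(S_xx·S_yy) = 438 / √(248·1032) = 438 / √255936 = 438 / 505.9012 = 0.8658
t = r·√(n−2)/√(1−r²) = 0.8658·√5 / √(1−0.749610) = 1.935988 / 0.500390 = 3.869

3.869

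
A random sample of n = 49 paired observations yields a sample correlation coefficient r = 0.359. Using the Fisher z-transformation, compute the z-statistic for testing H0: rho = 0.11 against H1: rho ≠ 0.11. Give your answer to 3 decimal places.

1.799

Fisher z: atanh(0.359) = 0.375737, atanh(0.11) = 0.110447
z = (z_r − z_0)·√(n−3) = (0.375737 − 0.110447)·√46 = 0.265290 · 6.782330 = 1.799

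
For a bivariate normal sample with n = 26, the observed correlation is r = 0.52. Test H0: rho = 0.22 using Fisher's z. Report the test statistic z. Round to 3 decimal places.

Fisher z: atanh(0.52) = 0.576340, atanh(0.22) = 0.223656
z = (z_r − z_0)·√(n−3) = (0.576340 − 0.223656)·√23 = 0.352684 · 4.795832 = 1.691

1.691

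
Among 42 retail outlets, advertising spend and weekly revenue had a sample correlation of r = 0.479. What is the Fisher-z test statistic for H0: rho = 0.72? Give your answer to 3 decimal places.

Fisher z: atanh(0.479) = 0.521686, atanh(0.72) = 0.907645
z = (z_r − z_0)·√(n−3) = (0.521686 − 0.907645)·√39 = -0.385959 · 6.244998 = -2.410

-2.410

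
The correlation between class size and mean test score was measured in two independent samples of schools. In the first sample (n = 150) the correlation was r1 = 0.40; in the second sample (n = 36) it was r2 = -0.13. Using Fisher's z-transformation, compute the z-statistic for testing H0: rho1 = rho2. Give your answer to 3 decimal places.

2.878

z1 = atanh(0.40) = 0.423649,  z2 = atanh(-0.13) = -0.130740
SE = √(1/(n1−3) + 1/(n2−3)) = √(1/147 + 1/33) = √(0.0068027 + 0.0303030) = √0.0371057 = 0.192628
z = (z1 − z2)/SE = (0.423649 − (-0.130740)) / 0.192628 = 0.554389 / 0.192628 = 2.878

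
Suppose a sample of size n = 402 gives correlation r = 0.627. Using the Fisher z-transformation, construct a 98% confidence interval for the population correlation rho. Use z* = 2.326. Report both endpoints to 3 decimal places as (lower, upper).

(0.551, 0.693)

Fisher z: z_r = atanh(r) = ½·ln((1+0.627)/(1−0.627)) = 0.736457
SE(z) = 1/√(n−3) = 1/√399 = 0.050063
98% ⇒ z* = 2.326; margin = 2.326·0.050063 = 0.116447
CI on z-scale: (0.620010, 0.852904)
Back-transform: tanh(0.620010) = 0.551135, tanh(0.852904) = 0.692584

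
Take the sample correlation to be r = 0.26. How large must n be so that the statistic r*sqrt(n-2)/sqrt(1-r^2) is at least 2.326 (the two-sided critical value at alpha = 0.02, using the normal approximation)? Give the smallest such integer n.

Need r·√(n−2)/√(1−r²) ≥ 2.326
√(n−2) ≥ 2.326·√(1−0.0676) / 0.26 = 2.326·0.965609 / 0.26 = 8.6385
n−2 ≥ 74.6237  ⇒  n ≥ 76.6237
Smallest integer n = 77

77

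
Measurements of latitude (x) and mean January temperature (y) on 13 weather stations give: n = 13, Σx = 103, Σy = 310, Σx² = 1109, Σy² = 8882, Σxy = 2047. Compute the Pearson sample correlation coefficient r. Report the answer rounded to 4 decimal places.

Numerator: nΣxy − (Σx)(Σy) = 13·2047 − (103)(310) = -5319
Denominator: √[(nΣx²−(Σx)²)(nΣy²−(Σy)²)]
  nΣx²−(Σx)² = 13·1109 − 10609 = 3808;  nΣy²−(Σy)² = 13·8882 − 96100 = 19366
  √(3808·19366) = √73745728 = 8587.5333
r = -5319 / 8587.5333 = -0.6194

-0.6194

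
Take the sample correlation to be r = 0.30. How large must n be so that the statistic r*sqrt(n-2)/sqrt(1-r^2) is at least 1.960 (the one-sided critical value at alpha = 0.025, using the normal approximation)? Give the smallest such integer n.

r√(n−2)/√(1−r²) ≥ 1.960  ⇔  n−2 ≥ (1.960)²·(1−r²)/r²
(1−r²)/r² = (1−0.0900)/0.0900 = 10.1111
n ≥ 2 + 3.8416·10.1111 = 2 + 38.8428 = 40.8428
⌈40.8428⌉ = 41

41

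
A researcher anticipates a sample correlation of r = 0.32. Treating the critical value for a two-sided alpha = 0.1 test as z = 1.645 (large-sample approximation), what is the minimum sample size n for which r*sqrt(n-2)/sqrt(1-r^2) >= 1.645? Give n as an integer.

26

r√(n−2)/√(1−r²) ≥ 1.645  ⇔  n−2 ≥ (1.645)²·(1−r²)/r²
(1−r²)/r² = (1−0.1024)/0.1024 = 8.7656
n ≥ 2 + 2.706025·8.7656 = 2 + 23.7199 = 25.7199
⌈25.7199⌉ = 26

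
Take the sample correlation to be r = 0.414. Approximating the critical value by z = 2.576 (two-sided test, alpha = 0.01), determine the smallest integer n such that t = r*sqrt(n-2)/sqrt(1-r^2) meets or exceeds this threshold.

35

Need r·√(n−2)/√(1−r²) ≥ 2.576
√(n−2) ≥ 2.576·√(1−0.171396) / 0.414 = 2.576·0.910277 / 0.414 = 5.6639
n−2 ≥ 32.0798  ⇒  n ≥ 34.0798
Smallest integer n = 35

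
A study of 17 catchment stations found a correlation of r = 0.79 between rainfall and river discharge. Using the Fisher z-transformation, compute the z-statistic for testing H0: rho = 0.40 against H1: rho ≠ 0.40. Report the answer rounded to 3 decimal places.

z_r = atanh(0.79) = 1.071432,  z_0 = atanh(0.40) = 0.423649
SE = 1/√(n−3) = 1/√14 = 0.267261
z = (z_r − z_0)/SE = (1.071432 − 0.423649) / 0.267261 = 0.647783 / 0.267261 = 2.424

2.424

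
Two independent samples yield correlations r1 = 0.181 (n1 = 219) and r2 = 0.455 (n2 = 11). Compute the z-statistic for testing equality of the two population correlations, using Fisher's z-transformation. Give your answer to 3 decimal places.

z1 = atanh(0.181) = 0.183016,  z2 = atanh(0.455) = 0.490988
SE = √(1/(n1−3) + 1/(n2−3)) = √(1/216 + 1/8) = √(0.0046296 + 0.1250000) = √0.1296296 = 0.360041
z = (z1 − z2)/SE = (0.183016 − 0.490988) / 0.360041 = -0.307972 / 0.360041 = -0.855

-0.855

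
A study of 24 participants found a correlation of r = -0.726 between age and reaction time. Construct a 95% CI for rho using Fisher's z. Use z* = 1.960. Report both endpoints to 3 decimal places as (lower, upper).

z_r = atanh(-0.726) = -0.920217;  SE = 1/√(n−3) = 1/√21 = 0.218218
z-limits: -0.920217 ± 1.960·0.218218 = -0.920217 ± 0.427707 = [-1.347924, -0.492510]
ρ-limits: (tanh -1.347924, tanh -0.492510) = (-0.874, -0.456)

(-0.874, -0.456)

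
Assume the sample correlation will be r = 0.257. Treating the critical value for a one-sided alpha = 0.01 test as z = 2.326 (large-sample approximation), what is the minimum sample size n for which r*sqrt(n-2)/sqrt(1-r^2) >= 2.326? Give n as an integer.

r√(n−2)/√(1−r²) ≥ 2.326  ⇔  n−2 ≥ (2.326)²·(1−r²)/r²
(1−r²)/r² = (1−0.066049)/0.066049 = 14.1403
n ≥ 2 + 5.410276·14.1403 = 2 + 76.5029 = 78.5029
⌈78.5029⌉ = 79

79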